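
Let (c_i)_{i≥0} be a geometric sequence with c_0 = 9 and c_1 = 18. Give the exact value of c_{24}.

Common ratio r = 2.
c_i = 9·2^(i-0).
c_{24} = 9·2^24 = 150994944.

150994944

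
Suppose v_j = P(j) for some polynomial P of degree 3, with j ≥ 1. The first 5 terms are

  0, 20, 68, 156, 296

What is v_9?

1st diffs: 20, 48, 88, 140.
2nd diffs: 28, 40, 52.
3rd diffs: 12, 12 (constant).
Newton forward-difference form: v_j = 20·C(j-1,1) + 28·C(j-1,2) + 12·C(j-1,3).
At j = 9: j-1 = 8, so v_9 = 160 + 784 + 672 = 1616.

1616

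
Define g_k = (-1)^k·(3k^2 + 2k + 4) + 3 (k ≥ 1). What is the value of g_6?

(-1)^6 = 1; 3k^2 + 2k + 4 at k=6 is 124; so g_6 = 127.

127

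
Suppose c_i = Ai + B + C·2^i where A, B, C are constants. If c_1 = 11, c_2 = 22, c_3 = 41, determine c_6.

274

Plug in i = 1, 2, 3: A + B + 2C = 11; 2A + B + 4C = 22; 3A + B + 8C = 41.
Subtracting the first from the second: A + 2C = 11.
Subtracting the second from the third: A + 4C = 19.
Solving: C = 4, A = 3, then B = 0.
Therefore c_6 = 18 + 0 + 4·64 = 274.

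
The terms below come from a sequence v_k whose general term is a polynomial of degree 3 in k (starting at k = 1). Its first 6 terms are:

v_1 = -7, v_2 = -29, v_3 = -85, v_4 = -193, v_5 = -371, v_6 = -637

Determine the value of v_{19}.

-20293

1st diffs: -22, -56, -108, -178, -266.
2nd diffs: -34, -52, -70, -88.
3rd diffs: -18, -18, -18 (constant).
Newton forward-difference form: v_k = -7 + (-22)·C(k-1,1) + (-34)·C(k-1,2) + (-18)·C(k-1,3).
At k = 19: k-1 = 18, so v_{19} = -7 - 396 - 5202 - 14688 = -20293.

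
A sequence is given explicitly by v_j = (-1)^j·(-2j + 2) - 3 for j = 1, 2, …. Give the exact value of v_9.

13

(-1)^9 = -1; -2j + 2 at j=9 is -16; so v_9 = 13.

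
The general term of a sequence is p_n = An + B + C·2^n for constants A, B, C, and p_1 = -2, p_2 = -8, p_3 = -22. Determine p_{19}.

-2097110

Write the equations: A + B + 2C = -2; 2A + B + 4C = -8; 3A + B + 8C = -22.
Subtracting the first from the second: A + 2C = -6.
Subtracting the second from the third: A + 4C = -14.
Solving: C = -4, A = 2, then B = 4.
Hence p_{19} = 2·19 + 4 + (-4)·524288 = -2097110.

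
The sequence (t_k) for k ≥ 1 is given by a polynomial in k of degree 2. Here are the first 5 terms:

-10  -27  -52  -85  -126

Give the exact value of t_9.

1st diffs: -17, -25, -33, -41.
2nd diffs: -8, -8, -8 (constant).
Newton forward-difference form: t_k = -10 + (-17)·C(k-1,1) + (-8)·C(k-1,2).
At k = 9: k-1 = 8, so t_9 = -10 - 136 - 224 = -370.

-370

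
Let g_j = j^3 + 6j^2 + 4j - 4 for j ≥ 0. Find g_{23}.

15429

g_{23} = 1·23^3 + 6·23^2 + 4·23 - 4 = 15429.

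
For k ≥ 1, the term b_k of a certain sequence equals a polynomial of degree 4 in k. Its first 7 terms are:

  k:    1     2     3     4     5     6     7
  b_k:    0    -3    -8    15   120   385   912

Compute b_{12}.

12727

1st diffs: -3, -5, 23, 105, 265, 527.
2nd diffs: -2, 28, 82, 160, 262.
3rd diffs: 30, 54, 78, 102.
4th diffs: 24, 24, 24 (constant).
Newton forward-difference form: b_k = (-3)·C(k-1,1) + (-2)·C(k-1,2) + 30·C(k-1,3) + 24·C(k-1,4).
At k = 12: k-1 = 11, so b_{12} = -33 - 110 + 4950 + 7920 = 12727.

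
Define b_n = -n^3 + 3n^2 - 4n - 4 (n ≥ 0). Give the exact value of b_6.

b_6 = -1·6^3 + 3·6^2 - 4·6 - 4 = -136.

-136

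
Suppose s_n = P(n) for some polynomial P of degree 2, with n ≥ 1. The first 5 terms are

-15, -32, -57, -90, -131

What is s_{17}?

1st diffs: -17, -25, -33, -41.
2nd diffs: -8, -8, -8 (constant).
Newton forward-difference form: s_n = -15 + (-17)·C(n-1,1) + (-8)·C(n-1,2).
At n = 17: n-1 = 16, so s_{17} = -15 - 272 - 960 = -1247.

-1247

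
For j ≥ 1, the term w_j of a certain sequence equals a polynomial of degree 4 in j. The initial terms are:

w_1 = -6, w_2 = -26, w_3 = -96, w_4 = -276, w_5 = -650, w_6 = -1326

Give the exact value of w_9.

-6606

1st diffs: -20, -70, -180, -374, -676.
2nd diffs: -50, -110, -194, -302.
3rd diffs: -60, -84, -108.
4th diffs: -24, -24 (constant).
So w_j = -j^4 - 5j.
Evaluating at j = 9 gives w_9 = -6606.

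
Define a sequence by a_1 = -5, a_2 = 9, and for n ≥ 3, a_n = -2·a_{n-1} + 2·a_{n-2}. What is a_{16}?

a_3 = -28, a_4 = 74, a_5 = -204, …, a_{13} = -632000, a_{14} = 1726656, a_{15} = -4717312, a_{16} = 12887936.

12887936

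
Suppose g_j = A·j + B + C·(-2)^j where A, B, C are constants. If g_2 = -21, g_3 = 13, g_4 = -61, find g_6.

-209

At j = 2, 3, 4: 2A + B + 4C = -21; 3A + B - 8C = 13; 4A + B + 16C = -61.
Subtracting the first from the second: A - 12C = 34.
Subtracting the second from the third: A + 24C = -74.
Solving: C = -3, A = -2, then B = -5.
Therefore g_6 = -12 + (-5) + (-3)·64 = -209.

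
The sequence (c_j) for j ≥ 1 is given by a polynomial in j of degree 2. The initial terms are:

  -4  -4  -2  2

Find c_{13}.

128

1st diffs: 0, 2, 4.
2nd diffs: 2, 2 (constant).
Newton forward-difference form: c_j = -4 + 2·C(j-1,2).
At j = 13: j-1 = 12, so c_{13} = -4 + 132 = 128.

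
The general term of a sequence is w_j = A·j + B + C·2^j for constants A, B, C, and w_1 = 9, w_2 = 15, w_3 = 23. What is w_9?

551

At j = 1, 2, 3: A + B + 2C = 9; 2A + B + 4C = 15; 3A + B + 8C = 23.
Subtracting the first from the second: A + 2C = 6.
Subtracting the second from the third: A + 4C = 8.
Solving: C = 1, A = 4, then B = 3.
Hence w_9 = 4·9 + 3 + 1·512 = 551.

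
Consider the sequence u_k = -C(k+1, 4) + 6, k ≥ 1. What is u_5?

-9

C(6, 4) = 15, so u_5 = -9.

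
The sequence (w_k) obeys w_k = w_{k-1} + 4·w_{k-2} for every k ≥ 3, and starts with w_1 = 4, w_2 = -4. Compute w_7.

Step forward from the initial values:
w_3 = 12; w_4 = -4; w_5 = 44; w_6 = 28; w_7 = 204.

204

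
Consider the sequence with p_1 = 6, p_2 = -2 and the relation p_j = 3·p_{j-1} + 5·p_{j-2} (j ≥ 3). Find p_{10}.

Applying the relation repeatedly:
p_3 = 24, p_4 = 62, p_5 = 306, p_6 = 1228, p_7 = 5214, p_8 = 21782, p_9 = 91416, p_{10} = 383158.

383158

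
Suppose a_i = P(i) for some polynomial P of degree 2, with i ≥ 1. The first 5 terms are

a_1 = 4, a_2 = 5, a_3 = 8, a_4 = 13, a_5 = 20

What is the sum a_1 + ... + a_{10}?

325

1st diffs: 1, 3, 5, 7.
2nd diffs: 2, 2, 2 (constant).
Newton forward-difference form: a_i = 4 + 1·C(i-1,1) + 2·C(i-1,2).
Continuing: …, 29, 40, 53, 68, …, a_{10} = 85.
Summing i = 1..10 (10 terms) gives 325.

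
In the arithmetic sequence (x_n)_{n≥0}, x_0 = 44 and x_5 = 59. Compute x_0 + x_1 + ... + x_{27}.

Common difference d = (59 - 44) / (5 - 0) = 3.
x_n = 44 + (n - 0)·3.
x_{27} = 125; S = 28·(44 + 125)/2 = 2366.

2366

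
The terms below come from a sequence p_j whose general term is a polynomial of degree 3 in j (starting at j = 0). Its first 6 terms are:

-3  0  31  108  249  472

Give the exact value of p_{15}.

11172

1st diffs: 3, 31, 77, 141, 223.
2nd diffs: 28, 46, 64, 82.
3rd diffs: 18, 18, 18 (constant).
Newton forward-difference form: p_j = -3 + 3·C(j,1) + 28·C(j,2) + 18·C(j,3).
At j = 15: j = 15, so p_{15} = -3 + 45 + 2940 + 8190 = 11172.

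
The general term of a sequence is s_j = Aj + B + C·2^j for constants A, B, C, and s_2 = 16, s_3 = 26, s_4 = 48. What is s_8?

760

At j = 2, 3, 4: 2A + B + 4C = 16; 3A + B + 8C = 26; 4A + B + 16C = 48.
Subtracting the first from the second: A + 4C = 10.
Subtracting the second from the third: A + 8C = 22.
Solving: C = 3, A = -2, then B = 8.
So s_j = -2·j + 8 + 3·2^j; at j=8 this is 760.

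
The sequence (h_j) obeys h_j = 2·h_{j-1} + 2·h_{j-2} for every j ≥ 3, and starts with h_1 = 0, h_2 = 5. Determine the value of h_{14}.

Step forward from the initial values:
h_3 = 10; h_4 = 30; h_5 = 80; …; h_{11} = 33440; h_{12} = 91360; h_{13} = 249600; h_{14} = 681920.

681920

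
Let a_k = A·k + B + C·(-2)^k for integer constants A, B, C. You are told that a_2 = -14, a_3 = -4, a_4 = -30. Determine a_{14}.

-16418

Plug in k = 2, 3, 4: 2A + B + 4C = -14; 3A + B - 8C = -4; 4A + B + 16C = -30.
Subtracting the first from the second: A - 12C = 10.
Subtracting the second from the third: A + 24C = -26.
Solving: C = -1, A = -2, then B = -6.
Hence a_{14} = -2·14 + (-6) + (-1)·16384 = -16418.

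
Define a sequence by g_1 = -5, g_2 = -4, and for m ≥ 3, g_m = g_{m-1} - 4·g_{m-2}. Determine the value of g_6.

Step forward from the initial values:
g_3 = 16;  g_4 = 32;  g_5 = -32;  g_6 = -160.

-160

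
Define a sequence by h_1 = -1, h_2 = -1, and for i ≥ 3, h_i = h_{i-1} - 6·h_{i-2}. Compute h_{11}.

h_3 = 5;  h_4 = 11;  h_5 = -19;  h_6 = -85;  h_7 = 29;  h_8 = 539;  h_9 = 365;  h_{10} = -2869;  h_{11} = -5059.

-5059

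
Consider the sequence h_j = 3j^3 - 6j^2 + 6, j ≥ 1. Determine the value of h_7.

741

h_7 = 3·7^3 - 6·7^2 + 6 = 741.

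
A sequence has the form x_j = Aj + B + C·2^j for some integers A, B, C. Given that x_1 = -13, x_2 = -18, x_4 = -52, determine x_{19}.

Write the equations: A + B + 2C = -13; 2A + B + 4C = -18; 4A + B + 16C = -52.
Subtracting the first from the second: A + 2C = -5.
Subtracting the second from the third: 2A + 12C = -34.
Solving: C = -3, A = 1, then B = -8.
So x_j = 1·j + (-8) + (-3)·2^j; at j=19 this is -1572853.

-1572853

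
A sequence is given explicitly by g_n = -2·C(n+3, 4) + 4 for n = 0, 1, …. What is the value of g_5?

-136

C(8, 4) = 70, so g_5 = -136.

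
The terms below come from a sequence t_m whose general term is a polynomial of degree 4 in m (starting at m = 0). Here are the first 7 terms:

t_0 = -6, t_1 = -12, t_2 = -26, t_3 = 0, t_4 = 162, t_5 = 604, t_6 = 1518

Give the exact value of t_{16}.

113178

1st diffs: -6, -14, 26, 162, 442, 914.
2nd diffs: -8, 40, 136, 280, 472.
3rd diffs: 48, 96, 144, 192.
4th diffs: 48, 48, 48 (constant).
Newton forward-difference form: t_m = -6 + (-6)·C(m,1) + (-8)·C(m,2) + 48·C(m,3) + 48·C(m,4).
At m = 16: m = 16, so t_{16} = -6 - 96 - 960 + 26880 + 87360 = 113178.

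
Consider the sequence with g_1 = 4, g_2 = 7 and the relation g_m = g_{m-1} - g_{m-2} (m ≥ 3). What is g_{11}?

Compute successive terms:
g_3 = 3, g_4 = -4, g_5 = -7, g_6 = -3, g_7 = 4, g_8 = 7, g_9 = 3, g_{10} = -4, g_{11} = -7.

-7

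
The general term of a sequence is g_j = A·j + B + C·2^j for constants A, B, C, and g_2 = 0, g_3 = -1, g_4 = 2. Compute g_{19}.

Plug in j = 2, 3, 4: 2A + B + 4C = 0; 3A + B + 8C = -1; 4A + B + 16C = 2.
Subtracting the first from the second: A + 4C = -1.
Subtracting the second from the third: A + 8C = 3.
Solving: C = 1, A = -5, then B = 6.
Hence g_{19} = -5·19 + 6 + 1·524288 = 524199.

524199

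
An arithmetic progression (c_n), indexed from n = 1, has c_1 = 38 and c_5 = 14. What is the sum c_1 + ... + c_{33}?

-1914

Common difference d = (14 - 38) / (5 - 1) = -6.
c_n = 38 + (n - 1)·(-6).
c_{33} = -154; S = 33·(38 + (-154))/2 = -1914.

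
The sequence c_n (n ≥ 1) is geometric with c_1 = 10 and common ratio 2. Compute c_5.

160

c_n = 10·2^(n-1).
c_5 = 10·2^4 = 160.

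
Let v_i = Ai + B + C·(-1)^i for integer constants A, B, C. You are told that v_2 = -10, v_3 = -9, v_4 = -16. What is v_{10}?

-34

Write the equations: 2A + B + C = -10; 3A + B - C = -9; 4A + B + C = -16.
Subtracting the first from the second: A - 2C = 1.
Subtracting the second from the third: A + 2C = -7.
Solving: C = -2, A = -3, then B = -2.
Therefore v_{10} = -30 + (-2) + (-2)·1 = -34.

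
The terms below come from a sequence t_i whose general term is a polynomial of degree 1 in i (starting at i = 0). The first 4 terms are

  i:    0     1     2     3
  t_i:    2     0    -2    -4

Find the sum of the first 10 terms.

1st diffs: -2, -2, -2 (constant).
So t_i = -2i + 2.
Continuing: …, -6, -8, -10, -12, …, t_9 = -16.
Summing i = 0..9 (10 terms) gives -70.

-70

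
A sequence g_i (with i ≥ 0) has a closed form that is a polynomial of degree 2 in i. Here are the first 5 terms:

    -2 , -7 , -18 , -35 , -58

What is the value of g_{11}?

1st diffs: -5, -11, -17, -23.
2nd diffs: -6, -6, -6 (constant).
Newton forward-difference form: g_i = -2 + (-5)·C(i,1) + (-6)·C(i,2).
At i = 11: i = 11, so g_{11} = -2 - 55 - 330 = -387.

-387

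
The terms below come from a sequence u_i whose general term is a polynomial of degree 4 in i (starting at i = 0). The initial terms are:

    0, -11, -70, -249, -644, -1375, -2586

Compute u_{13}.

-41639

1st diffs: -11, -59, -179, -395, -731, -1211.
2nd diffs: -48, -120, -216, -336, -480.
3rd diffs: -72, -96, -120, -144.
4th diffs: -24, -24, -24 (constant).
Newton forward-difference form: u_i = (-11)·C(i,1) + (-48)·C(i,2) + (-72)·C(i,3) + (-24)·C(i,4).
At i = 13: i = 13, so u_{13} = -143 - 3744 - 20592 - 17160 = -41639.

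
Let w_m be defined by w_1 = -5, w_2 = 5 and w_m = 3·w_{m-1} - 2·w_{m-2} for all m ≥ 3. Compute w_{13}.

Iterate the recurrence:
w_3 = 25  w_4 = 65  w_5 = 145  …  w_{10} = 5105  w_{11} = 10225  w_{12} = 20465  w_{13} = 40945.
(Characteristic roots are 2 and 1.)

40945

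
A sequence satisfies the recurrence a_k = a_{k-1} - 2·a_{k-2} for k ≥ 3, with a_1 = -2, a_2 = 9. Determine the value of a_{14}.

a_3 = 13, a_4 = -5, a_5 = -31, …, a_{11} = -167, a_{12} = 163, a_{13} = 497, a_{14} = 171.

171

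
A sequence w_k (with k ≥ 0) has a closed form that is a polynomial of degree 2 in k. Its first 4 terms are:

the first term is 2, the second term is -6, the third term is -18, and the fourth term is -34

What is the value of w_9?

1st diffs: -8, -12, -16.
2nd diffs: -4, -4 (constant).
So w_k = -2k^2 - 6k + 2.
Evaluating at k = 9 gives w_9 = -214.

-214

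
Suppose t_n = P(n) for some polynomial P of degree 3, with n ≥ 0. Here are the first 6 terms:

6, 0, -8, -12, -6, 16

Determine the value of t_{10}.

576

1st diffs: -6, -8, -4, 6, 22.
2nd diffs: -2, 4, 10, 16.
3rd diffs: 6, 6, 6 (constant).
Newton forward-difference form: t_n = 6 + (-6)·C(n,1) + (-2)·C(n,2) + 6·C(n,3).
At n = 10: n = 10, so t_{10} = 6 - 60 - 90 + 720 = 576.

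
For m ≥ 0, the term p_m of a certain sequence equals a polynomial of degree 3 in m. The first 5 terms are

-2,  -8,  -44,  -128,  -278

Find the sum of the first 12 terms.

-15930

1st diffs: -6, -36, -84, -150.
2nd diffs: -30, -48, -66.
3rd diffs: -18, -18 (constant).
Newton forward-difference form: p_m = -2 + (-6)·C(m,1) + (-30)·C(m,2) + (-18)·C(m,3).
Continuing: …, -512, -848, -1304, -1898, …, p_{11} = -4688.
Summing m = 0..11 (12 terms) gives -15930.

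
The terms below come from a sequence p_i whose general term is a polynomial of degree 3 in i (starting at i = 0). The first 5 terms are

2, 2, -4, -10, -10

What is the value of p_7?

1st diffs: 0, -6, -6, 0.
2nd diffs: -6, 0, 6.
3rd diffs: 6, 6 (constant).
So p_i = i^3 - 6i^2 + 5i + 2.
Evaluating at i = 7 gives p_7 = 86.

86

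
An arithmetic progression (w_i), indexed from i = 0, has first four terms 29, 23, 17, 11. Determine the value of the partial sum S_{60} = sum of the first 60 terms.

-8880

Common difference d = -6.
w_i = 29 + (i - 0)·(-6).
w_{59} = -325; S = 60·(29 + (-325))/2 = -8880.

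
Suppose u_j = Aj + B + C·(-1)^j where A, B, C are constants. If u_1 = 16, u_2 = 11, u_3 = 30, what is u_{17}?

128

The three given values yield: A + B - C = 16; 2A + B + C = 11; 3A + B - C = 30.
Subtracting the first from the second: A + 2C = -5.
Subtracting the second from the third: A - 2C = 19.
Solving: C = -6, A = 7, then B = 3.
Therefore u_{17} = 119 + 3 + (-6)·(-1) = 128.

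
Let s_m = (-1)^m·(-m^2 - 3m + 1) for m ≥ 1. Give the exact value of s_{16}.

-303

(-1)^16 = 1; -m^2 - 3m + 1 at m=16 is -303; so s_{16} = -303.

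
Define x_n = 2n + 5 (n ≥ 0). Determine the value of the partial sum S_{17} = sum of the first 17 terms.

Over n = 0..16: Σn = 136.
Total = (2)·136 + (5)·17 = 357.

357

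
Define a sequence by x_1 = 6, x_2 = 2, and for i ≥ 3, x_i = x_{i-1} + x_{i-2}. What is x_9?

Compute successive terms:
x_3 = 8  x_4 = 10  x_5 = 18  x_6 = 28  x_7 = 46  x_8 = 74  x_9 = 120.

120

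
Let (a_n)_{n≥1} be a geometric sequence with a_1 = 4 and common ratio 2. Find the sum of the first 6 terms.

252

a_n = 4·2^(n-1).
S = 4·(2^6 - 1)/(2 - 1) = 4·(64 - 1)/(1) = 252.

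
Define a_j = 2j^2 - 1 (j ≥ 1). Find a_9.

161

a_9 = 2·9^2 - 1 = 161.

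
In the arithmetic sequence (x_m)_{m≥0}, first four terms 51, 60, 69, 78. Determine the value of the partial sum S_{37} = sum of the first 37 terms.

Common difference d = 9.
x_m = 51 + (m - 0)·9.
x_{36} = 375; S = 37·(51 + 375)/2 = 7881.

7881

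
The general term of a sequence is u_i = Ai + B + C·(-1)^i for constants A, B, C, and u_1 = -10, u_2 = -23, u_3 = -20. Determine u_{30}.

The three given values yield: A + B - C = -10; 2A + B + C = -23; 3A + B - C = -20.
Subtracting the first from the second: A + 2C = -13.
Subtracting the second from the third: A - 2C = 3.
Solving: C = -4, A = -5, then B = -9.
Therefore u_{30} = -150 + (-9) + (-4)·1 = -163.

-163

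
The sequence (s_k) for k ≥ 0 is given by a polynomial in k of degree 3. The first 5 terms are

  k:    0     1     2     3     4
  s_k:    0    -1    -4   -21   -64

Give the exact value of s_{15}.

-5685

1st diffs: -1, -3, -17, -43.
2nd diffs: -2, -14, -26.
3rd diffs: -12, -12 (constant).
Newton forward-difference form: s_k = (-1)·C(k,1) + (-2)·C(k,2) + (-12)·C(k,3).
At k = 15: k = 15, so s_{15} = -15 - 210 - 5460 = -5685.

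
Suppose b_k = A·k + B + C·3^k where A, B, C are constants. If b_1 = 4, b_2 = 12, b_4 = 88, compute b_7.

Plug in k = 1, 2, 4: A + B + 3C = 4; 2A + B + 9C = 12; 4A + B + 81C = 88.
Subtracting the first from the second: A + 6C = 8.
Subtracting the second from the third: 2A + 72C = 76.
Solving: C = 1, A = 2, then B = -1.
So b_k = 2·k + (-1) + 1·3^k; at k=7 this is 2200.

2200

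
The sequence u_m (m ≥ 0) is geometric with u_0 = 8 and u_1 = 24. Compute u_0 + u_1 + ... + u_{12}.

6377288

Common ratio r = 3.
u_m = 8·3^(m-0).
S = 8·(3^13 - 1)/(3 - 1) = 8·(1594323 - 1)/(2) = 6377288.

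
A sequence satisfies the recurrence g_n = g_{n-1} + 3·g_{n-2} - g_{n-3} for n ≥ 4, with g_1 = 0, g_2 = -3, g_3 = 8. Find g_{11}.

Applying the relation repeatedly:
g_4 = -1  g_5 = 26  g_6 = 15  g_7 = 94  g_8 = 113  g_9 = 380  g_{10} = 625  g_{11} = 1652.

1652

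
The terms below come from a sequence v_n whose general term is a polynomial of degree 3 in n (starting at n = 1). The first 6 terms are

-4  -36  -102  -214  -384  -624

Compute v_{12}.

1st diffs: -32, -66, -112, -170, -240.
2nd diffs: -34, -46, -58, -70.
3rd diffs: -12, -12, -12 (constant).
Newton forward-difference form: v_n = -4 + (-32)·C(n-1,1) + (-34)·C(n-1,2) + (-12)·C(n-1,3).
At n = 12: n-1 = 11, so v_{12} = -4 - 352 - 1870 - 1980 = -4206.

-4206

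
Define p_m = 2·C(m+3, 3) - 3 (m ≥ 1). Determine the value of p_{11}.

C(14, 3) = 364, so p_{11} = 725.

725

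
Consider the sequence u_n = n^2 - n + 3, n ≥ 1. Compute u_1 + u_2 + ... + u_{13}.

767

Over n = 1..13: Σn = 91, Σn² = 819.
Total = (1)·819 + (-1)·91 + (3)·13 = 767.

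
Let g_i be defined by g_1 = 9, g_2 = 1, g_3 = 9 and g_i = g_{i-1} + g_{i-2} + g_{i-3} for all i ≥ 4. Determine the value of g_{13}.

4037

Step forward from the initial values:
g_4 = 19, g_5 = 29, g_6 = 57, g_7 = 105, g_8 = 191, g_9 = 353, g_{10} = 649, g_{11} = 1193, g_{12} = 2195, g_{13} = 4037.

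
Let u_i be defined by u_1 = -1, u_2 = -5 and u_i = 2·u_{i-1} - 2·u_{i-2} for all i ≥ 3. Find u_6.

Applying the relation repeatedly:
u_3 = -8;  u_4 = -6;  u_5 = 4;  u_6 = 20.

20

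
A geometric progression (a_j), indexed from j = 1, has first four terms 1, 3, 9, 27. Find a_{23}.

Common ratio r = 3.
a_j = 1·3^(j-1).
a_{23} = 1·3^22 = 31381059609.

31381059609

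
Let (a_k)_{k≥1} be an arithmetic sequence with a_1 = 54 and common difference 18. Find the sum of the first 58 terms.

a_k = 54 + (k - 1)·18.
a_{58} = 1080; S = 58·(54 + 1080)/2 = 32886.

32886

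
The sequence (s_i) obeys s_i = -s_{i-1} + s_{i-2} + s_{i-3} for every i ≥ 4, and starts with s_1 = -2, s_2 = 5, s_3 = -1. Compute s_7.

1

Iterate the recurrence:
s_4 = 4;  s_5 = 0;  s_6 = 3;  s_7 = 1.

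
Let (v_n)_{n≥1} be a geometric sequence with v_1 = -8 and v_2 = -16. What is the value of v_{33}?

-34359738368

Common ratio r = 2.
v_n = (-8)·2^(n-1).
v_{33} = (-8)·2^32 = -34359738368.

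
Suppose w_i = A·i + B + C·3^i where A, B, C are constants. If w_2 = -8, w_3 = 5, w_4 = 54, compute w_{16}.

43046634

At i = 2, 3, 4: 2A + B + 9C = -8; 3A + B + 27C = 5; 4A + B + 81C = 54.
Subtracting the first from the second: A + 18C = 13.
Subtracting the second from the third: A + 54C = 49.
Solving: C = 1, A = -5, then B = -7.
Therefore w_{16} = -80 + (-7) + 1·43046721 = 43046634.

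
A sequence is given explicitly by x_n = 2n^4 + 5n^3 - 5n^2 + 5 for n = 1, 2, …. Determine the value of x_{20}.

x_{20} = 2·20^4 + 5·20^3 - 5·20^2 + 5 = 358005.

358005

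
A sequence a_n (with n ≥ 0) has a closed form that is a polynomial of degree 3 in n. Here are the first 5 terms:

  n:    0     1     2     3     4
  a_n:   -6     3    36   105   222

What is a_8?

1st diffs: 9, 33, 69, 117.
2nd diffs: 24, 36, 48.
3rd diffs: 12, 12 (constant).
So a_n = 2n^3 + 6n^2 + n - 6.
Evaluating at n = 8 gives a_8 = 1410.

1410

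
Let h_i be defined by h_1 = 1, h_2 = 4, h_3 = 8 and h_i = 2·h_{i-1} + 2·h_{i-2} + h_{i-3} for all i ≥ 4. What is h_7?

Step forward from the initial values:
h_4 = 25;  h_5 = 70;  h_6 = 198;  h_7 = 561.

561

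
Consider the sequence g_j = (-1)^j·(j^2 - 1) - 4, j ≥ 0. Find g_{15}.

-228

(-1)^15 = -1; j^2 - 1 at j=15 is 224; so g_{15} = -228.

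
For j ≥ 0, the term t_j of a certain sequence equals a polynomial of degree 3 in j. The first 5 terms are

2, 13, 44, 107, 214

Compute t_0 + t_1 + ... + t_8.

1st diffs: 11, 31, 63, 107.
2nd diffs: 20, 32, 44.
3rd diffs: 12, 12 (constant).
Newton forward-difference form: t_j = 2 + 11·C(j,1) + 20·C(j,2) + 12·C(j,3).
Continuing: 377, 608, 919, 1322.
Summing j = 0..8 (9 terms) gives 3606.

3606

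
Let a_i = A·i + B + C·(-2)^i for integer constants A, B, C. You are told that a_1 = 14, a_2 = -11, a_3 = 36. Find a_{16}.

The three given values yield: A + B - 2C = 14; 2A + B + 4C = -11; 3A + B - 8C = 36.
Subtracting the first from the second: A + 6C = -25.
Subtracting the second from the third: A - 12C = 47.
Solving: C = -4, A = -1, then B = 7.
So a_i = -1·i + 7 + (-4)·(-2)^i; at i=16 this is -262153.

-262153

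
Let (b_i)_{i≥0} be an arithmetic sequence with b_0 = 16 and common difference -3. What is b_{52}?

-140

b_i = 16 + (i - 0)·(-3).
b_{52} = 16 + 52·(-3) = -140.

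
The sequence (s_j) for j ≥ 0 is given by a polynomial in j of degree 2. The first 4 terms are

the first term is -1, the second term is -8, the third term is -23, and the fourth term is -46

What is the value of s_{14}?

-827

1st diffs: -7, -15, -23.
2nd diffs: -8, -8 (constant).
So s_j = -4j^2 - 3j - 1.
Evaluating at j = 14 gives s_{14} = -827.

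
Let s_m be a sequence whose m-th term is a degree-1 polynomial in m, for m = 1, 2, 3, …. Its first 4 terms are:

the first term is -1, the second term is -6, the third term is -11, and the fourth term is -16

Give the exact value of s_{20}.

1st diffs: -5, -5, -5 (constant).
So s_m = -5m + 4.
Evaluating at m = 20 gives s_{20} = -96.

-96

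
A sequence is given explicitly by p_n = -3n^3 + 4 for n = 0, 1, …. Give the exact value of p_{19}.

-20573

p_{19} = -3·19^3 + 4 = -20573.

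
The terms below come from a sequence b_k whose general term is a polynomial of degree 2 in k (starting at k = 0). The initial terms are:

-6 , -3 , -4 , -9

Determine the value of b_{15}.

1st diffs: 3, -1, -5.
2nd diffs: -4, -4 (constant).
Newton forward-difference form: b_k = -6 + 3·C(k,1) + (-4)·C(k,2).
At k = 15: k = 15, so b_{15} = -6 + 45 - 420 = -381.

-381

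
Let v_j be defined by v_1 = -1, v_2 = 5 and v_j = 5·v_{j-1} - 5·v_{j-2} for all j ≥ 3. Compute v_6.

Compute successive terms:
v_3 = 30; v_4 = 125; v_5 = 475; v_6 = 1750.

1750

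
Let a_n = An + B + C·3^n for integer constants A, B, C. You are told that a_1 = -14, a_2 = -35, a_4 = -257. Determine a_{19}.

At n = 1, 2, 4: A + B + 3C = -14; 2A + B + 9C = -35; 4A + B + 81C = -257.
Subtracting the first from the second: A + 6C = -21.
Subtracting the second from the third: 2A + 72C = -222.
Solving: C = -3, A = -3, then B = -2.
Hence a_{19} = -3·19 + (-2) + (-3)·1162261467 = -3486784460.

-3486784460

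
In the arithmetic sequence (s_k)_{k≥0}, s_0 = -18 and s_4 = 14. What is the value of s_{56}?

430

Common difference d = (14 - (-18)) / (4 - 0) = 8.
s_k = -18 + (k - 0)·8.
s_{56} = -18 + 56·8 = 430.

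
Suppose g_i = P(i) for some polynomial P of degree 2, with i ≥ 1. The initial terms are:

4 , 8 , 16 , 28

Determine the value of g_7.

88

1st diffs: 4, 8, 12.
2nd diffs: 4, 4 (constant).
Newton forward-difference form: g_i = 4 + 4·C(i-1,1) + 4·C(i-1,2).
At i = 7: i-1 = 6, so g_7 = 4 + 24 + 60 = 88.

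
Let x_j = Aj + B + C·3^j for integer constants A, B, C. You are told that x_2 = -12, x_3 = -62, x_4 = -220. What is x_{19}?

The three given values yield: 2A + B + 9C = -12; 3A + B + 27C = -62; 4A + B + 81C = -220.
Subtracting the first from the second: A + 18C = -50.
Subtracting the second from the third: A + 54C = -158.
Solving: C = -3, A = 4, then B = 7.
So x_j = 4·j + 7 + (-3)·3^j; at j=19 this is -3486784318.

-3486784318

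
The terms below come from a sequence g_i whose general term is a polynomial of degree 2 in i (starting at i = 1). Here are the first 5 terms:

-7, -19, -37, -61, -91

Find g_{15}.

-721

1st diffs: -12, -18, -24, -30.
2nd diffs: -6, -6, -6 (constant).
So g_i = -3i^2 - 3i - 1.
Evaluating at i = 15 gives g_{15} = -721.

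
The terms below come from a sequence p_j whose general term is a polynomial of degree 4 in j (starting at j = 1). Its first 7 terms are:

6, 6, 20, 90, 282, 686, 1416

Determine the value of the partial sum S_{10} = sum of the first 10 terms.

16608

1st diffs: 0, 14, 70, 192, 404, 730.
2nd diffs: 14, 56, 122, 212, 326.
3rd diffs: 42, 66, 90, 114.
4th diffs: 24, 24, 24 (constant).
Newton forward-difference form: p_j = 6 + 14·C(j-1,2) + 42·C(j-1,3) + 24·C(j-1,4).
Continuing: 2610, 4430, 7062.
Summing j = 1..10 (10 terms) gives 16608.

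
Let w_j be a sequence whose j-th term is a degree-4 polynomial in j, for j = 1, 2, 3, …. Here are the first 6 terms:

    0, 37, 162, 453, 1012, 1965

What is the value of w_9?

1st diffs: 37, 125, 291, 559, 953.
2nd diffs: 88, 166, 268, 394.
3rd diffs: 78, 102, 126.
4th diffs: 24, 24 (constant).
Newton forward-difference form: w_j = 37·C(j-1,1) + 88·C(j-1,2) + 78·C(j-1,3) + 24·C(j-1,4).
At j = 9: j-1 = 8, so w_9 = 296 + 2464 + 4368 + 1680 = 8808.

8808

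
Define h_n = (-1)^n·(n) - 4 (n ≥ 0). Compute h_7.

(-1)^7 = -1; n at n=7 is 7; so h_7 = -11.

-11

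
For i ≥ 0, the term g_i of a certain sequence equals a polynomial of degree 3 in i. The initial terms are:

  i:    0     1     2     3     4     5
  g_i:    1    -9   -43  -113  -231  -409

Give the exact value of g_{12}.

-4343

1st diffs: -10, -34, -70, -118, -178.
2nd diffs: -24, -36, -48, -60.
3rd diffs: -12, -12, -12 (constant).
Newton forward-difference form: g_i = 1 + (-10)·C(i,1) + (-24)·C(i,2) + (-12)·C(i,3).
At i = 12: i = 12, so g_{12} = 1 - 120 - 1584 - 2640 = -4343.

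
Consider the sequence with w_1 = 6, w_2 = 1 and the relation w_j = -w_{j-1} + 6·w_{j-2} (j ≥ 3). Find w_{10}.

-41357

Compute successive terms:
w_3 = 35; w_4 = -29; w_5 = 239; w_6 = -413; w_7 = 1847; w_8 = -4325; w_9 = 15407; w_{10} = -41357.
(Characteristic roots are 2 and -3.)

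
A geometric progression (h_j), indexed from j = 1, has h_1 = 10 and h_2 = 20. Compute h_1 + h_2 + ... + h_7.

1270

Common ratio r = 2.
h_j = 10·2^(j-1).
S = 10·(2^7 - 1)/(2 - 1) = 10·(128 - 1)/(1) = 1270.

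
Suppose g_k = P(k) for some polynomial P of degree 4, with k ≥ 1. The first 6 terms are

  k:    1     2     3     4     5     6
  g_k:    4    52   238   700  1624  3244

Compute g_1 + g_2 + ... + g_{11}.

93170

1st diffs: 48, 186, 462, 924, 1620.
2nd diffs: 138, 276, 462, 696.
3rd diffs: 138, 186, 234.
4th diffs: 48, 48 (constant).
Newton forward-difference form: g_k = 4 + 48·C(k-1,1) + 138·C(k-1,2) + 138·C(k-1,3) + 48·C(k-1,4).
Continuing: …, 5842, 9748, 15340, 23044, …, g_{11} = 33334.
Summing k = 1..11 (11 terms) gives 93170.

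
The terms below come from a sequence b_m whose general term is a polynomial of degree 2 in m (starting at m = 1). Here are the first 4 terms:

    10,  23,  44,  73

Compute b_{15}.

1st diffs: 13, 21, 29.
2nd diffs: 8, 8 (constant).
Newton forward-difference form: b_m = 10 + 13·C(m-1,1) + 8·C(m-1,2).
At m = 15: m-1 = 14, so b_{15} = 10 + 182 + 728 = 920.

920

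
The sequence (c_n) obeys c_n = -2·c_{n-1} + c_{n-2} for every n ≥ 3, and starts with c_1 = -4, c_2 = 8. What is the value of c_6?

Step forward from the initial values:
c_3 = -20; c_4 = 48; c_5 = -116; c_6 = 280.

280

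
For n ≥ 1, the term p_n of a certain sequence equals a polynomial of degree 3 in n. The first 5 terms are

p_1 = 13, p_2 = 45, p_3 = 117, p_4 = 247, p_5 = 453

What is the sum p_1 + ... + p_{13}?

26975

1st diffs: 32, 72, 130, 206.
2nd diffs: 40, 58, 76.
3rd diffs: 18, 18 (constant).
Newton forward-difference form: p_n = 13 + 32·C(n-1,1) + 40·C(n-1,2) + 18·C(n-1,3).
Continuing: …, 753, 1165, 1707, 2397, …, p_{13} = 6997.
Summing n = 1..13 (13 terms) gives 26975.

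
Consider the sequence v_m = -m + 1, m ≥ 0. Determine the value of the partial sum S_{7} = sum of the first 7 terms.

-14

Over m = 0..6: Σm = 21.
Total = (-1)·21 + (1)·7 = -14.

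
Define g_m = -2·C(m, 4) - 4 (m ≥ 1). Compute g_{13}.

-1434

C(13, 4) = 715, so g_{13} = -1434.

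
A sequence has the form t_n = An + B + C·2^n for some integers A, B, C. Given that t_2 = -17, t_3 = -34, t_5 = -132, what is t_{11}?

-8202

At n = 2, 3, 5: 2A + B + 4C = -17; 3A + B + 8C = -34; 5A + B + 32C = -132.
Subtracting the first from the second: A + 4C = -17.
Subtracting the second from the third: 2A + 24C = -98.
Solving: C = -4, A = -1, then B = 1.
Hence t_{11} = -1·11 + 1 + (-4)·2048 = -8202.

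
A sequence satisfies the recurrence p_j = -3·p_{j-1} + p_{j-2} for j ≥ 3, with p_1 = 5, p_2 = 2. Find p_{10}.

6305

Iterate the recurrence:
p_3 = -1;  p_4 = 5;  p_5 = -16;  p_6 = 53;  p_7 = -175;  p_8 = 578;  p_9 = -1909;  p_{10} = 6305.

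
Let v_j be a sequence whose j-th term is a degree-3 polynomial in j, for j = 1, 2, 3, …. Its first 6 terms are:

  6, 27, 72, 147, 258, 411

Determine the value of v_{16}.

5571

1st diffs: 21, 45, 75, 111, 153.
2nd diffs: 24, 30, 36, 42.
3rd diffs: 6, 6, 6 (constant).
Newton forward-difference form: v_j = 6 + 21·C(j-1,1) + 24·C(j-1,2) + 6·C(j-1,3).
At j = 16: j-1 = 15, so v_{16} = 6 + 315 + 2520 + 2730 = 5571.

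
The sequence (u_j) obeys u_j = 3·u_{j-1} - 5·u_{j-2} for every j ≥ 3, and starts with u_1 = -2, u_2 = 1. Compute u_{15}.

-244787

Step forward from the initial values:
u_3 = 13  u_4 = 34  u_5 = 37  …  u_{12} = 17509  u_{13} = 4462  u_{14} = -74159  u_{15} = -244787.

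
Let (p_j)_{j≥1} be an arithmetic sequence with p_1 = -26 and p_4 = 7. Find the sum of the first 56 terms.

15484

Common difference d = (7 - (-26)) / (4 - 1) = 11.
p_j = -26 + (j - 1)·11.
p_{56} = 579; S = 56·(-26 + 579)/2 = 15484.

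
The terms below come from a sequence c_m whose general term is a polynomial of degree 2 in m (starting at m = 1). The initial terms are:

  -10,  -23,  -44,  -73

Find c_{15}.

1st diffs: -13, -21, -29.
2nd diffs: -8, -8 (constant).
Newton forward-difference form: c_m = -10 + (-13)·C(m-1,1) + (-8)·C(m-1,2).
At m = 15: m-1 = 14, so c_{15} = -10 - 182 - 728 = -920.

-920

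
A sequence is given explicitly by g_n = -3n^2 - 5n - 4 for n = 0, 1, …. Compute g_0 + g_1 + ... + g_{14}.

-3630

Over n = 0..14: Σn = 105, Σn² = 1015.
Total = (-3)·1015 + (-5)·105 + (-4)·15 = -3630.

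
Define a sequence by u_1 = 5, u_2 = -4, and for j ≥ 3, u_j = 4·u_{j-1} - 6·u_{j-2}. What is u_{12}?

Compute successive terms:
u_3 = -46, u_4 = -160, u_5 = -364, u_6 = -496, u_7 = 200, u_8 = 3776, u_9 = 13904, u_{10} = 32960, u_{11} = 48416, u_{12} = -4096.

-4096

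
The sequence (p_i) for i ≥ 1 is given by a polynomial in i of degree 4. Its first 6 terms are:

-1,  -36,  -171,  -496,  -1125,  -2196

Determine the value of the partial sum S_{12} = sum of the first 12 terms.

-87880

1st diffs: -35, -135, -325, -629, -1071.
2nd diffs: -100, -190, -304, -442.
3rd diffs: -90, -114, -138.
4th diffs: -24, -24 (constant).
Newton forward-difference form: p_i = -1 + (-35)·C(i-1,1) + (-100)·C(i-1,2) + (-90)·C(i-1,3) + (-24)·C(i-1,4).
Continuing: …, -3871, -6336, -9801, -14500, …, p_{12} = -28656.
Summing i = 1..12 (12 terms) gives -87880.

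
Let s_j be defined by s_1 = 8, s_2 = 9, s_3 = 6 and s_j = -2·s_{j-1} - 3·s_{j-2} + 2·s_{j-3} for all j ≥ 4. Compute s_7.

s_4 = -23; s_5 = 46; s_6 = -11; s_7 = -162.

-162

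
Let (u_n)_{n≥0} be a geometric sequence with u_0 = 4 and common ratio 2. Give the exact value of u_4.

64

u_n = 4·2^(n-0).
u_4 = 4·2^4 = 64.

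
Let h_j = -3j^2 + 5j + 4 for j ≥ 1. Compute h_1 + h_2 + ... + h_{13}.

Over j = 1..13: Σj = 91, Σj² = 819.
Total = (-3)·819 + (5)·91 + (4)·13 = -1950.

-1950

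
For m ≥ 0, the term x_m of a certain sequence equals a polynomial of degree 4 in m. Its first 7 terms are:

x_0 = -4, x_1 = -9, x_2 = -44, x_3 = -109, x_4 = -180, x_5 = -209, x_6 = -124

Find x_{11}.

1st diffs: -5, -35, -65, -71, -29, 85.
2nd diffs: -30, -30, -6, 42, 114.
3rd diffs: 0, 24, 48, 72.
4th diffs: 24, 24, 24 (constant).
Newton forward-difference form: x_m = -4 + (-5)·C(m,1) + (-30)·C(m,2) + 24·C(m,4).
At m = 11: m = 11, so x_{11} = -4 - 55 - 1650 + 7920 = 6211.

6211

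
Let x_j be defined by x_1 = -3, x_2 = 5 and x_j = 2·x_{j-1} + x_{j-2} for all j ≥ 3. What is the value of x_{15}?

Compute successive terms:
x_3 = 7;  x_4 = 19;  x_5 = 45;  …;  x_{12} = 21571;  x_{13} = 52077;  x_{14} = 125725;  x_{15} = 303527.

303527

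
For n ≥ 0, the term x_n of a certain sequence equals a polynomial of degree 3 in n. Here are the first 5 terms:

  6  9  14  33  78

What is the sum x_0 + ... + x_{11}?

6650

1st diffs: 3, 5, 19, 45.
2nd diffs: 2, 14, 26.
3rd diffs: 12, 12 (constant).
Newton forward-difference form: x_n = 6 + 3·C(n,1) + 2·C(n,2) + 12·C(n,3).
Continuing: …, 161, 294, 489, 758, …, x_{11} = 2129.
Summing n = 0..11 (12 terms) gives 6650.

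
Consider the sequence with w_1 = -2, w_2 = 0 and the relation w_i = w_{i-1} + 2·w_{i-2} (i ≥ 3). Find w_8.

Iterate the recurrence:
w_3 = -4; w_4 = -4; w_5 = -12; w_6 = -20; w_7 = -44; w_8 = -84.
(Characteristic roots are 2 and -1.)

-84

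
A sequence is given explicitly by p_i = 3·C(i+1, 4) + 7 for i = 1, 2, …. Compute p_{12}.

2152

C(13, 4) = 715, so p_{12} = 2152.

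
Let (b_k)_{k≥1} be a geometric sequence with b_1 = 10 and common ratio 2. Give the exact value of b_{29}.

b_k = 10·2^(k-1).
b_{29} = 10·2^28 = 2684354560.

2684354560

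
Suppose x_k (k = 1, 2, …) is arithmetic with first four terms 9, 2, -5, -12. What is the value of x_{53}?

-355

Common difference d = -7.
x_k = 9 + (k - 1)·(-7).
x_{53} = 9 + 52·(-7) = -355.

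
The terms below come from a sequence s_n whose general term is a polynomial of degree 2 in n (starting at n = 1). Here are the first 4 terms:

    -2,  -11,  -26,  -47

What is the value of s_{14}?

1st diffs: -9, -15, -21.
2nd diffs: -6, -6 (constant).
Newton forward-difference form: s_n = -2 + (-9)·C(n-1,1) + (-6)·C(n-1,2).
At n = 14: n-1 = 13, so s_{14} = -2 - 117 - 468 = -587.

-587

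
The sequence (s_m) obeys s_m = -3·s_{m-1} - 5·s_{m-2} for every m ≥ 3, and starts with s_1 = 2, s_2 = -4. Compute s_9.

Iterate the recurrence:
s_3 = 2, s_4 = 14, s_5 = -52, s_6 = 86, s_7 = 2, s_8 = -436, s_9 = 1298.

1298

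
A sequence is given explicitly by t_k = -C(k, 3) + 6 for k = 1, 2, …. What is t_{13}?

C(13, 3) = 286, so t_{13} = -280.

-280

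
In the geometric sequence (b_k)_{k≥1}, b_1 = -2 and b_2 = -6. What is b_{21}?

-6973568802

Common ratio r = 3.
b_k = (-2)·3^(k-1).
b_{21} = (-2)·3^20 = -6973568802.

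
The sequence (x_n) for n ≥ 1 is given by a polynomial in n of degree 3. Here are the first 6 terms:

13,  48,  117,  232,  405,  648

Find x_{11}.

1st diffs: 35, 69, 115, 173, 243.
2nd diffs: 34, 46, 58, 70.
3rd diffs: 12, 12, 12 (constant).
So x_n = 2n^3 + 5n^2 + 6n.
Evaluating at n = 11 gives x_{11} = 3333.

3333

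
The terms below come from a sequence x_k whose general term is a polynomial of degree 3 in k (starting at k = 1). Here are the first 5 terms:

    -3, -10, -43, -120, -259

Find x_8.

-1228

1st diffs: -7, -33, -77, -139.
2nd diffs: -26, -44, -62.
3rd diffs: -18, -18 (constant).
Newton forward-difference form: x_k = -3 + (-7)·C(k-1,1) + (-26)·C(k-1,2) + (-18)·C(k-1,3).
At k = 8: k-1 = 7, so x_8 = -3 - 49 - 546 - 630 = -1228.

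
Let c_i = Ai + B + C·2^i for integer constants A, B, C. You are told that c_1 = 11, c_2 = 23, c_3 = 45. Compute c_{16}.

Write the equations: A + B + 2C = 11; 2A + B + 4C = 23; 3A + B + 8C = 45.
Subtracting the first from the second: A + 2C = 12.
Subtracting the second from the third: A + 4C = 22.
Solving: C = 5, A = 2, then B = -1.
Hence c_{16} = 2·16 + (-1) + 5·65536 = 327711.

327711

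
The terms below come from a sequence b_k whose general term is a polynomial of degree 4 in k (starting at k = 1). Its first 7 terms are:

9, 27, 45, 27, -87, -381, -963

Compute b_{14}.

-27213

1st diffs: 18, 18, -18, -114, -294, -582.
2nd diffs: 0, -36, -96, -180, -288.
3rd diffs: -36, -60, -84, -108.
4th diffs: -24, -24, -24 (constant).
Newton forward-difference form: b_k = 9 + 18·C(k-1,1) + (-36)·C(k-1,3) + (-24)·C(k-1,4).
At k = 14: k-1 = 13, so b_{14} = 9 + 234 - 10296 - 17160 = -27213.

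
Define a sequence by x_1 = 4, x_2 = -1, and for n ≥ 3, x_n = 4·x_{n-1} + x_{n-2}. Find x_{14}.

Applying the relation repeatedly:
x_3 = 0  x_4 = -1  x_5 = -4  …  x_{11} = -23184  x_{12} = -98209  x_{13} = -416020  x_{14} = -1762289.

-1762289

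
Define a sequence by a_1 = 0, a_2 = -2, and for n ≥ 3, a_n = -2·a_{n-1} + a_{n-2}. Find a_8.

-338

Applying the relation repeatedly:
a_3 = 4, a_4 = -10, a_5 = 24, a_6 = -58, a_7 = 140, a_8 = -338.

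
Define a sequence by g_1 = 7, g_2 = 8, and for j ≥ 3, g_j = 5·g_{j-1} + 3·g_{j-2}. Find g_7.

Iterate the recurrence:
g_3 = 61; g_4 = 329; g_5 = 1828; g_6 = 10127; g_7 = 56119.

56119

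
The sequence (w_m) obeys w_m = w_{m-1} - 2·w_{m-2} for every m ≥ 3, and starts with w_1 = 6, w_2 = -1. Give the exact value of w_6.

w_3 = -13, w_4 = -11, w_5 = 15, w_6 = 37.

37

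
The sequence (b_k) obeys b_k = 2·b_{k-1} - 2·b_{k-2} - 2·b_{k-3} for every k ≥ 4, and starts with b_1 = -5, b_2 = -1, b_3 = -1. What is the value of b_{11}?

192

Step forward from the initial values:
b_4 = 10; b_5 = 24; b_6 = 30; b_7 = -8; b_8 = -124; b_9 = -292; b_{10} = -320; b_{11} = 192.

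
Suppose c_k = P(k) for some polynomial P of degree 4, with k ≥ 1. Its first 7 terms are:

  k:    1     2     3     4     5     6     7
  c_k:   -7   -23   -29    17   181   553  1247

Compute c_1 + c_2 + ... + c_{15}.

132167

1st diffs: -16, -6, 46, 164, 372, 694.
2nd diffs: 10, 52, 118, 208, 322.
3rd diffs: 42, 66, 90, 114.
4th diffs: 24, 24, 24 (constant).
Newton forward-difference form: c_k = -7 + (-16)·C(k-1,1) + 10·C(k-1,2) + 42·C(k-1,3) + 24·C(k-1,4).
Continuing: …, 2401, 4177, 6761, 10363, …, c_{15} = 39991.
Summing k = 1..15 (15 terms) gives 132167.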